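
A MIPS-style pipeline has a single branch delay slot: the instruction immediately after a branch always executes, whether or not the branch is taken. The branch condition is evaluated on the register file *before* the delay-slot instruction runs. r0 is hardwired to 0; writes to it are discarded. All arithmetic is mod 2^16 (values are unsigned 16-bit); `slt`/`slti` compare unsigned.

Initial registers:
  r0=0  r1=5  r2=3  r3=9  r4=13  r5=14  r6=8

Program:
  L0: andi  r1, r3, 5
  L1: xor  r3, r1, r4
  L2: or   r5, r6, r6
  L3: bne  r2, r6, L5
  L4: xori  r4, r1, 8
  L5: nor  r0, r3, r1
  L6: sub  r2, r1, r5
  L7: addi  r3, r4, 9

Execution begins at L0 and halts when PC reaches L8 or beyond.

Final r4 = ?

PC=0  andi  r1, r3, 5        | r0=0 r1=1 r2=3 r3=9 r4=13 r5=14 r6=8
PC=1  xor  r3, r1, r4        | r0=0 r1=1 r2=3 r3=12 r4=13 r5=14 r6=8
PC=2  or   r5, r6, r6        | r0=0 r1=1 r2=3 r3=12 r4=13 r5=8 r6=8
PC=3  bne  r2, r6, L5        | r0=0 r1=1 r2=3 r3=12 r4=13 r5=8 r6=8  [TAKEN]
PC=4  xori  r4, r1, 8        | r0=0 r1=1 r2=3 r3=12 r4=9 r5=8 r6=8
PC=5  nor  r0, r3, r1        | r0=0 r1=1 r2=3 r3=12 r4=9 r5=8 r6=8
PC=6  sub  r2, r1, r5        | r0=0 r1=1 r2=65529 r3=12 r4=9 r5=8 r6=8
PC=7  addi  r3, r4, 9        | r0=0 r1=1 r2=65529 r3=18 r4=9 r5=8 r6=8

9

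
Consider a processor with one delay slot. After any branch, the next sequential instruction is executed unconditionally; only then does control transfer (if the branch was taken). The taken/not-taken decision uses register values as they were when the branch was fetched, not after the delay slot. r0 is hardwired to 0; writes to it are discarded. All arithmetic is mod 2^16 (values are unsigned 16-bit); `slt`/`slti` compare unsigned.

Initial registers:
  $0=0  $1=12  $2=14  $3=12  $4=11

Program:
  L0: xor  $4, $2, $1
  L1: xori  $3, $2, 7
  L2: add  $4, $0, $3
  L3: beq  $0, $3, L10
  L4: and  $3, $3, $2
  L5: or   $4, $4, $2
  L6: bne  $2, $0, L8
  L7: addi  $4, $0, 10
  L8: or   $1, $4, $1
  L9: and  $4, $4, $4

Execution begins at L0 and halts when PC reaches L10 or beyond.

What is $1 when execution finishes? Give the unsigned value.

14

#0 xor  $4, $2, $1 ; 0/12/14/12/2
#1 xori  $3, $2, 7 ; 0/12/14/9/2
#2 add  $4, $0, $3 ; 0/12/14/9/9
#3 beq  $0, $3, L10 ; 0/12/14/9/9 ; →fallthru
#4 and  $3, $3, $2 ; 0/12/14/8/9
#5 or   $4, $4, $2 ; 0/12/14/8/15
#6 bne  $2, $0, L8 ; 0/12/14/8/15 ; →target
#7 addi  $4, $0, 10 ; 0/12/14/8/10
#8 or   $1, $4, $1 ; 0/14/14/8/10
#9 and  $4, $4, $4 ; 0/14/14/8/10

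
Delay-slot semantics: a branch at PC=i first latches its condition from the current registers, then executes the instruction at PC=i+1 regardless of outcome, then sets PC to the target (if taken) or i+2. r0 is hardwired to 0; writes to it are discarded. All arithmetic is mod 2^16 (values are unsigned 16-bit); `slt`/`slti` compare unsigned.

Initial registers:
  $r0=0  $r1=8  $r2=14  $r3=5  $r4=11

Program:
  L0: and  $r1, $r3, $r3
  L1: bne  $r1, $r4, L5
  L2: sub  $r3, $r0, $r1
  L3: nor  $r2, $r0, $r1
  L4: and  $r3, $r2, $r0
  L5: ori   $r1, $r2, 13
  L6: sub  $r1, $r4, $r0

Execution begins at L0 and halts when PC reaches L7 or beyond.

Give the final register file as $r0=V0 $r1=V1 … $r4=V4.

$r0=0 $r1=11 $r2=14 $r3=65531 $r4=11

#0 and  $r1, $r3, $r3 ; 0/5/14/5/11
#1 bne  $r1, $r4, L5 ; 0/5/14/5/11 ; →target
#2 sub  $r3, $r0, $r1 ; 0/5/14/65531/11
#5 ori   $r1, $r2, 13 ; 0/15/14/65531/11
#6 sub  $r1, $r4, $r0 ; 0/11/14/65531/11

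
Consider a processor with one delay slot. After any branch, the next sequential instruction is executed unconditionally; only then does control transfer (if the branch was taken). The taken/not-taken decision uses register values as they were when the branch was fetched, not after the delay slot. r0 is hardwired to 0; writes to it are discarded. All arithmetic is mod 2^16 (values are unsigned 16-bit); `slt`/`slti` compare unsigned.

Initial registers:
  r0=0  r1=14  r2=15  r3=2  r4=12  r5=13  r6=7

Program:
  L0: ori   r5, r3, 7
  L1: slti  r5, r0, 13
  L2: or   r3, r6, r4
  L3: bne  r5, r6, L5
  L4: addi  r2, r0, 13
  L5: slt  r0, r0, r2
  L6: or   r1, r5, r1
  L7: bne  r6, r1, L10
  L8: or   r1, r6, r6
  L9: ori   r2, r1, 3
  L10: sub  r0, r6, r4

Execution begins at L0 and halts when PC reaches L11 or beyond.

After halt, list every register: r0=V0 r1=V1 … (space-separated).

PC=0  ori   r5, r3, 7        | r0=0 r1=14 r2=15 r3=2 r4=12 r5=7 r6=7
PC=1  slti  r5, r0, 13       | r0=0 r1=14 r2=15 r3=2 r4=12 r5=1 r6=7
PC=2  or   r3, r6, r4        | r0=0 r1=14 r2=15 r3=15 r4=12 r5=1 r6=7
PC=3  bne  r5, r6, L5        | r0=0 r1=14 r2=15 r3=15 r4=12 r5=1 r6=7  [TAKEN]
PC=4  addi  r2, r0, 13       | r0=0 r1=14 r2=13 r3=15 r4=12 r5=1 r6=7
PC=5  slt  r0, r0, r2        | r0=0 r1=14 r2=13 r3=15 r4=12 r5=1 r6=7
PC=6  or   r1, r5, r1        | r0=0 r1=15 r2=13 r3=15 r4=12 r5=1 r6=7
PC=7  bne  r6, r1, L10       | r0=0 r1=15 r2=13 r3=15 r4=12 r5=1 r6=7  [TAKEN]
PC=8  or   r1, r6, r6        | r0=0 r1=7 r2=13 r3=15 r4=12 r5=1 r6=7
PC=10 sub  r0, r6, r4        | r0=0 r1=7 r2=13 r3=15 r4=12 r5=1 r6=7

r0=0 r1=7 r2=13 r3=15 r4=12 r5=1 r6=7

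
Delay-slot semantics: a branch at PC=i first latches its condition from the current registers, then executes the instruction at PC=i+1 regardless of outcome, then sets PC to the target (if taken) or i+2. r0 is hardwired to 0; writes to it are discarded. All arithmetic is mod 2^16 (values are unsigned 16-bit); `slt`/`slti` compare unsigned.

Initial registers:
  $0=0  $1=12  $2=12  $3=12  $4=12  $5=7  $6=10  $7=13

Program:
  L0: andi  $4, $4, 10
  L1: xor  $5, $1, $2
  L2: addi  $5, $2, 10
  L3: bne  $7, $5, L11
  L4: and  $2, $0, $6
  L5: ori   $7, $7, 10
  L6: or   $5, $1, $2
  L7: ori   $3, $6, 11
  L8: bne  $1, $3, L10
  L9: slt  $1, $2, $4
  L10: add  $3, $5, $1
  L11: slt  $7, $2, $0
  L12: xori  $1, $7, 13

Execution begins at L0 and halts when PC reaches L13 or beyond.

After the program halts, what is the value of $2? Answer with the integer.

#0 andi  $4, $4, 10 ; 0/12/12/12/8/7/10/13
#1 xor  $5, $1, $2 ; 0/12/12/12/8/0/10/13
#2 addi  $5, $2, 10 ; 0/12/12/12/8/22/10/13
#3 bne  $7, $5, L11 ; 0/12/12/12/8/22/10/13 ; →target
#4 and  $2, $0, $6 ; 0/12/0/12/8/22/10/13
#11 slt  $7, $2, $0 ; 0/12/0/12/8/22/10/0
#12 xori  $1, $7, 13 ; 0/13/0/12/8/22/10/0

0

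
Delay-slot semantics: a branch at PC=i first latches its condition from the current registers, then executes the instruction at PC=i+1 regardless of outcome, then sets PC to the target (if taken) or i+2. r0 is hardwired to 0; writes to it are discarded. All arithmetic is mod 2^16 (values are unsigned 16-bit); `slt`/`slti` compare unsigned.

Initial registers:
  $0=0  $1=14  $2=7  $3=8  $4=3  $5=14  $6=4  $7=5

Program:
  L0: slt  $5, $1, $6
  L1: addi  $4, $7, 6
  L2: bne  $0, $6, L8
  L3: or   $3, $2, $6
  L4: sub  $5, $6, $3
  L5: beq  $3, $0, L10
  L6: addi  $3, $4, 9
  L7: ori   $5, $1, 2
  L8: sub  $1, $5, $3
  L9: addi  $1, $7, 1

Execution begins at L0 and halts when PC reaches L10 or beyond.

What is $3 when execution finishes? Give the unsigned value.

7

#0 slt  $5, $1, $6 ; 0/14/7/8/3/0/4/5
#1 addi  $4, $7, 6 ; 0/14/7/8/11/0/4/5
#2 bne  $0, $6, L8 ; 0/14/7/8/11/0/4/5 ; →target
#3 or   $3, $2, $6 ; 0/14/7/7/11/0/4/5
#8 sub  $1, $5, $3 ; 0/65529/7/7/11/0/4/5
#9 addi  $1, $7, 1 ; 0/6/7/7/11/0/4/5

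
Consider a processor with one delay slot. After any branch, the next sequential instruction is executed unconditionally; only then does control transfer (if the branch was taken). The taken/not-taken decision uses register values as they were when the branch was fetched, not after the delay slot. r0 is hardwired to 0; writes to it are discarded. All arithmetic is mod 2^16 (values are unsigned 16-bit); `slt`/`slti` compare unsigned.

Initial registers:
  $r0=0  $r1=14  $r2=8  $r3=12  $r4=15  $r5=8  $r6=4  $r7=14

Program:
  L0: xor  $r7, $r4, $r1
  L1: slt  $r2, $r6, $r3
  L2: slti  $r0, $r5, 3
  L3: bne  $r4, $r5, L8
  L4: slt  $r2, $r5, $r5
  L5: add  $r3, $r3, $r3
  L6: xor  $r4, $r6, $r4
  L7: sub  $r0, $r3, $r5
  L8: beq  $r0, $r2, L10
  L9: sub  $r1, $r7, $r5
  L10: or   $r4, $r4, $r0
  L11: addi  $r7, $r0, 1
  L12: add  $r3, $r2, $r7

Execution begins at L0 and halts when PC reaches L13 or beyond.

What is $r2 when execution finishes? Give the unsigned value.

0

[0] xor  $r7, $r4, $r1  →  {$r0:0, $r1:14, $r2:8, $r3:12, $r4:15, $r5:8, $r6:4, $r7:1}
[1] slt  $r2, $r6, $r3  →  {$r0:0, $r1:14, $r2:1, $r3:12, $r4:15, $r5:8, $r6:4, $r7:1}
[2] slti  $r0, $r5, 3  →  {$r0:0, $r1:14, $r2:1, $r3:12, $r4:15, $r5:8, $r6:4, $r7:1}
[3] bne  $r4, $r5, L8  →  {$r0:0, $r1:14, $r2:1, $r3:12, $r4:15, $r5:8, $r6:4, $r7:1}  ⟨branch taken⟩
[4] slt  $r2, $r5, $r5  →  {$r0:0, $r1:14, $r2:0, $r3:12, $r4:15, $r5:8, $r6:4, $r7:1}
[8] beq  $r0, $r2, L10  →  {$r0:0, $r1:14, $r2:0, $r3:12, $r4:15, $r5:8, $r6:4, $r7:1}  ⟨branch taken⟩
[9] sub  $r1, $r7, $r5  →  {$r0:0, $r1:65529, $r2:0, $r3:12, $r4:15, $r5:8, $r6:4, $r7:1}
[10] or   $r4, $r4, $r0  →  {$r0:0, $r1:65529, $r2:0, $r3:12, $r4:15, $r5:8, $r6:4, $r7:1}
[11] addi  $r7, $r0, 1  →  {$r0:0, $r1:65529, $r2:0, $r3:12, $r4:15, $r5:8, $r6:4, $r7:1}
[12] add  $r3, $r2, $r7  →  {$r0:0, $r1:65529, $r2:0, $r3:1, $r4:15, $r5:8, $r6:4, $r7:1}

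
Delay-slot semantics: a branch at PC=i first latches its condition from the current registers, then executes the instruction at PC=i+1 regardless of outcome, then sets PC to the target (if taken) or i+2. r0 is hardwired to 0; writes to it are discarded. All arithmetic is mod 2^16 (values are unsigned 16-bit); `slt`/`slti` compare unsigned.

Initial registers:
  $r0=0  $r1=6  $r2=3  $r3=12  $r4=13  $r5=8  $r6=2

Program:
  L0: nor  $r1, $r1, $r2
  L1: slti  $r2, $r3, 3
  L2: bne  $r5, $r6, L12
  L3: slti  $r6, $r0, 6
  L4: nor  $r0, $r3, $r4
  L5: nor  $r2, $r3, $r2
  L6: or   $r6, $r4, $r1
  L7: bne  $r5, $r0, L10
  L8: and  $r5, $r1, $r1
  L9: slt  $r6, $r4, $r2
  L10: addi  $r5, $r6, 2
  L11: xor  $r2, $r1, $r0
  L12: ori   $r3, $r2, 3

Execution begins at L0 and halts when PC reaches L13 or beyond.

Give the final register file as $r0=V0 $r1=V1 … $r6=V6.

[0] nor  $r1, $r1, $r2  →  {$r0:0, $r1:65528, $r2:3, $r3:12, $r4:13, $r5:8, $r6:2}
[1] slti  $r2, $r3, 3  →  {$r0:0, $r1:65528, $r2:0, $r3:12, $r4:13, $r5:8, $r6:2}
[2] bne  $r5, $r6, L12  →  {$r0:0, $r1:65528, $r2:0, $r3:12, $r4:13, $r5:8, $r6:2}  ⟨branch taken⟩
[3] slti  $r6, $r0, 6  →  {$r0:0, $r1:65528, $r2:0, $r3:12, $r4:13, $r5:8, $r6:1}
[12] ori   $r3, $r2, 3  →  {$r0:0, $r1:65528, $r2:0, $r3:3, $r4:13, $r5:8, $r6:1}

$r0=0 $r1=65528 $r2=0 $r3=3 $r4=13 $r5=8 $r6=1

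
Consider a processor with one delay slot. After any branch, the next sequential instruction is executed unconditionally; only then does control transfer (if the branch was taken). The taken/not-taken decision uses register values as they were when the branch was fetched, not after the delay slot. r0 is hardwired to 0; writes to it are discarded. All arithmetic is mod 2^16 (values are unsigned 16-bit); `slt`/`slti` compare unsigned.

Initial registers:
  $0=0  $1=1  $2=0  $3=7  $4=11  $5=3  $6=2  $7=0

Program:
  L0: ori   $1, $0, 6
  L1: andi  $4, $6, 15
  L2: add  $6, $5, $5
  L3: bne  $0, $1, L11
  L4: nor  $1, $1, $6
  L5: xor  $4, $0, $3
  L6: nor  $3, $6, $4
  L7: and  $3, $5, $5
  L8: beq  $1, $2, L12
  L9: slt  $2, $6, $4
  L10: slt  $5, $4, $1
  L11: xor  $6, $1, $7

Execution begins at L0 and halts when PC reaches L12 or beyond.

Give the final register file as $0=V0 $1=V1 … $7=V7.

  step pc=0: ori   $1, $0, 6  regs=(0,6,0,7,11,3,2,0)
  step pc=1: andi  $4, $6, 15  regs=(0,6,0,7,2,3,2,0)
  step pc=2: add  $6, $5, $5  regs=(0,6,0,7,2,3,6,0)
  step pc=3: bne  $0, $1, L11  cond=T  regs=(0,6,0,7,2,3,6,0)
  step pc=4: nor  $1, $1, $6  regs=(0,65529,0,7,2,3,6,0)
  step pc=11: xor  $6, $1, $7  regs=(0,65529,0,7,2,3,65529,0)

$0=0 $1=65529 $2=0 $3=7 $4=2 $5=3 $6=65529 $7=0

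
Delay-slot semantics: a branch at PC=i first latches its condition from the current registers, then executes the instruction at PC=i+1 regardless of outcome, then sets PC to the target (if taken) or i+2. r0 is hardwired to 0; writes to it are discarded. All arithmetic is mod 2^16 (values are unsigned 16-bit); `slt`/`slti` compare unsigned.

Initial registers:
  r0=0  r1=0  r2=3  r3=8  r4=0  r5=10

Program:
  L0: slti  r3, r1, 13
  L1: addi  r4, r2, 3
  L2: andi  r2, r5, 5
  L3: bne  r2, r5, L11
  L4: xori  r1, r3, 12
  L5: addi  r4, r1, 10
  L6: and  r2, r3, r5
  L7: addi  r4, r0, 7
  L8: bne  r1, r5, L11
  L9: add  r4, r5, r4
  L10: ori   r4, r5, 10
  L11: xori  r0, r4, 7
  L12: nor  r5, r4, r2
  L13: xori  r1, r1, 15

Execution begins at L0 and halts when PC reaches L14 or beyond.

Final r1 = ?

2

#0 slti  r3, r1, 13 ; 0/0/3/1/0/10
#1 addi  r4, r2, 3 ; 0/0/3/1/6/10
#2 andi  r2, r5, 5 ; 0/0/0/1/6/10
#3 bne  r2, r5, L11 ; 0/0/0/1/6/10 ; →target
#4 xori  r1, r3, 12 ; 0/13/0/1/6/10
#11 xori  r0, r4, 7 ; 0/13/0/1/6/10
#12 nor  r5, r4, r2 ; 0/13/0/1/6/65529
#13 xori  r1, r1, 15 ; 0/2/0/1/6/65529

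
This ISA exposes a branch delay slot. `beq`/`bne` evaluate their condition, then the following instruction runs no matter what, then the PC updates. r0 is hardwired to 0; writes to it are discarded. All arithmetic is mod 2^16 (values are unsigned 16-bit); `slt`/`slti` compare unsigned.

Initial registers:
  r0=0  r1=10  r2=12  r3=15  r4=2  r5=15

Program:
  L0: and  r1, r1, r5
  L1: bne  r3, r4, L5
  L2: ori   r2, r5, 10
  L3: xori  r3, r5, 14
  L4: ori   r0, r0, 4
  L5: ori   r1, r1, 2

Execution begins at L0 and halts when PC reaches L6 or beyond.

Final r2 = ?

15

#0 and  r1, r1, r5 ; 0/10/12/15/2/15
#1 bne  r3, r4, L5 ; 0/10/12/15/2/15 ; →target
#2 ori   r2, r5, 10 ; 0/10/15/15/2/15
#5 ori   r1, r1, 2 ; 0/10/15/15/2/15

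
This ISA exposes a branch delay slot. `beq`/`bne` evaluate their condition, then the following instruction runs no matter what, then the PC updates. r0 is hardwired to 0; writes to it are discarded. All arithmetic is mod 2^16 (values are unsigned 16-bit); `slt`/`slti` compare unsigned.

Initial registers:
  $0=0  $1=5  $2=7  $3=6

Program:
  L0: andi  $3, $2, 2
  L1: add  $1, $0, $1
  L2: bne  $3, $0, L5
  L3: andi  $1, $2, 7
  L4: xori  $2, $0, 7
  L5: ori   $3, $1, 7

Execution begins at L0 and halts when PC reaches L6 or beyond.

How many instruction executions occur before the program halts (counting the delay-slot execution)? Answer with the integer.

PC=0  andi  $3, $2, 2        | $0=0 $1=5 $2=7 $3=2
PC=1  add  $1, $0, $1        | $0=0 $1=5 $2=7 $3=2
PC=2  bne  $3, $0, L5        | $0=0 $1=5 $2=7 $3=2  [TAKEN]
PC=3  andi  $1, $2, 7        | $0=0 $1=7 $2=7 $3=2
PC=5  ori   $3, $1, 7        | $0=0 $1=7 $2=7 $3=7

5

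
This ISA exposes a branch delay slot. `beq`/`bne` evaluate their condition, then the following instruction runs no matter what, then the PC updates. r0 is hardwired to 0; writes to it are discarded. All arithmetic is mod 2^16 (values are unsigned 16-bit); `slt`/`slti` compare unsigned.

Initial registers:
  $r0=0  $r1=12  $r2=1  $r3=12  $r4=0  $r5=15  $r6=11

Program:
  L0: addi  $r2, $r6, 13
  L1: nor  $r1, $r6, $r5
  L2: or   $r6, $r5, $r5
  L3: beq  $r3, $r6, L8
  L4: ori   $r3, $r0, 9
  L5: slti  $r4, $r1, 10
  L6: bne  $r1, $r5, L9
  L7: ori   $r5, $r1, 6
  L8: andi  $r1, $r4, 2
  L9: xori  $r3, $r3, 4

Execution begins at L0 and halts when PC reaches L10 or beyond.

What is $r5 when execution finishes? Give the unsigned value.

65526

  step pc=0: addi  $r2, $r6, 13  regs=(0,12,24,12,0,15,11)
  step pc=1: nor  $r1, $r6, $r5  regs=(0,65520,24,12,0,15,11)
  step pc=2: or   $r6, $r5, $r5  regs=(0,65520,24,12,0,15,15)
  step pc=3: beq  $r3, $r6, L8  cond=F  regs=(0,65520,24,12,0,15,15)
  step pc=4: ori   $r3, $r0, 9  regs=(0,65520,24,9,0,15,15)
  step pc=5: slti  $r4, $r1, 10  regs=(0,65520,24,9,0,15,15)
  step pc=6: bne  $r1, $r5, L9  cond=T  regs=(0,65520,24,9,0,15,15)
  step pc=7: ori   $r5, $r1, 6  regs=(0,65520,24,9,0,65526,15)
  step pc=9: xori  $r3, $r3, 4  regs=(0,65520,24,13,0,65526,15)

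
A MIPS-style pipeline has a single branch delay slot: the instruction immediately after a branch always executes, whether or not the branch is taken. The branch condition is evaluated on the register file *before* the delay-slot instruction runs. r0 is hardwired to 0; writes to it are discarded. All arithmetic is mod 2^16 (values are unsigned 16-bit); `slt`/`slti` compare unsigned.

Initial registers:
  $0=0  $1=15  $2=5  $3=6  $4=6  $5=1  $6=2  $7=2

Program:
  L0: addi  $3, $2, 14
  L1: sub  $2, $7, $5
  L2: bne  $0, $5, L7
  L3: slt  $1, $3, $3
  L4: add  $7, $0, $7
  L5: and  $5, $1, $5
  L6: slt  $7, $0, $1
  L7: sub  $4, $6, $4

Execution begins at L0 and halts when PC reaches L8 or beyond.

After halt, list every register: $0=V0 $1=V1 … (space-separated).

#0 addi  $3, $2, 14 ; 0/15/5/19/6/1/2/2
#1 sub  $2, $7, $5 ; 0/15/1/19/6/1/2/2
#2 bne  $0, $5, L7 ; 0/15/1/19/6/1/2/2 ; →target
#3 slt  $1, $3, $3 ; 0/0/1/19/6/1/2/2
#7 sub  $4, $6, $4 ; 0/0/1/19/65532/1/2/2

$0=0 $1=0 $2=1 $3=19 $4=65532 $5=1 $6=2 $7=2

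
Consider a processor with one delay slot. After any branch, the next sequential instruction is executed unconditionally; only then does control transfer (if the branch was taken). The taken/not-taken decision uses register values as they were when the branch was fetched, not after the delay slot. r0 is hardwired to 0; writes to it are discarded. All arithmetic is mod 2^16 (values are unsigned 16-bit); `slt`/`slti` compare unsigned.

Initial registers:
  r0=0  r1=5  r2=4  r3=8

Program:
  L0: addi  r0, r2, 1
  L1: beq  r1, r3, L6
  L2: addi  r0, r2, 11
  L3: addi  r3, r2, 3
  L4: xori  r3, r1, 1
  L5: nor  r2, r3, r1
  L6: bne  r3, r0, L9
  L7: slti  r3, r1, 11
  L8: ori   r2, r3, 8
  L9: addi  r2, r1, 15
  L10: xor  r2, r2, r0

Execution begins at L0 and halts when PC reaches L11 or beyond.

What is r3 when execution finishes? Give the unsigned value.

1

PC=0  addi  r0, r2, 1        | r0=0 r1=5 r2=4 r3=8
PC=1  beq  r1, r3, L6        | r0=0 r1=5 r2=4 r3=8  [not taken]
PC=2  addi  r0, r2, 11       | r0=0 r1=5 r2=4 r3=8
PC=3  addi  r3, r2, 3        | r0=0 r1=5 r2=4 r3=7
PC=4  xori  r3, r1, 1        | r0=0 r1=5 r2=4 r3=4
PC=5  nor  r2, r3, r1        | r0=0 r1=5 r2=65530 r3=4
PC=6  bne  r3, r0, L9        | r0=0 r1=5 r2=65530 r3=4  [TAKEN]
PC=7  slti  r3, r1, 11       | r0=0 r1=5 r2=65530 r3=1
PC=9  addi  r2, r1, 15       | r0=0 r1=5 r2=20 r3=1
PC=10 xor  r2, r2, r0        | r0=0 r1=5 r2=20 r3=1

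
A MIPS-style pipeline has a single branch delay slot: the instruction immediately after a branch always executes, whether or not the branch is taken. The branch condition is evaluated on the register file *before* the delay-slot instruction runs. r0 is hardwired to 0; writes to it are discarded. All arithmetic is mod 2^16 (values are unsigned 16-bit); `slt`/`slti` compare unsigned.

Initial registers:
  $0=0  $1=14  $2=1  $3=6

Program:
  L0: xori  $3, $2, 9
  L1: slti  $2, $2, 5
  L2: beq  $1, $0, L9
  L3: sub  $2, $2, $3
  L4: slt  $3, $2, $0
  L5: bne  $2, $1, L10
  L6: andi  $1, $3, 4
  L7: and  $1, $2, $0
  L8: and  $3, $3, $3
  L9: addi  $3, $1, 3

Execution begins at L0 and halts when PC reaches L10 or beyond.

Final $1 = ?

0

#0 xori  $3, $2, 9 ; 0/14/1/8
#1 slti  $2, $2, 5 ; 0/14/1/8
#2 beq  $1, $0, L9 ; 0/14/1/8 ; →fallthru
#3 sub  $2, $2, $3 ; 0/14/65529/8
#4 slt  $3, $2, $0 ; 0/14/65529/0
#5 bne  $2, $1, L10 ; 0/14/65529/0 ; →target
#6 andi  $1, $3, 4 ; 0/0/65529/0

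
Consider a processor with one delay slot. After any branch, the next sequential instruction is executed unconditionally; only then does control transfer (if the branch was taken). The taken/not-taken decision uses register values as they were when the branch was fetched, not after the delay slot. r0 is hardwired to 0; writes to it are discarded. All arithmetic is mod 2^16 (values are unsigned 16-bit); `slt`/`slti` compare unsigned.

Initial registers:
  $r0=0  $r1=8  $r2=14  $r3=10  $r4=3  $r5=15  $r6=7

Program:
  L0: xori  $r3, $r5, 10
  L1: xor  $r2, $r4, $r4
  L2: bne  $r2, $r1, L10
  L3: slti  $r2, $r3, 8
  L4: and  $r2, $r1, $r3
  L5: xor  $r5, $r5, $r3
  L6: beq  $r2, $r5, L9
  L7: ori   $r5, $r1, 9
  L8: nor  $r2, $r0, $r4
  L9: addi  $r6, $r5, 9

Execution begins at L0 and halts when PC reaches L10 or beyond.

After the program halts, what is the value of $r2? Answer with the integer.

[0] xori  $r3, $r5, 10  →  {$r0:0, $r1:8, $r2:14, $r3:5, $r4:3, $r5:15, $r6:7}
[1] xor  $r2, $r4, $r4  →  {$r0:0, $r1:8, $r2:0, $r3:5, $r4:3, $r5:15, $r6:7}
[2] bne  $r2, $r1, L10  →  {$r0:0, $r1:8, $r2:0, $r3:5, $r4:3, $r5:15, $r6:7}  ⟨branch taken⟩
[3] slti  $r2, $r3, 8  →  {$r0:0, $r1:8, $r2:1, $r3:5, $r4:3, $r5:15, $r6:7}

1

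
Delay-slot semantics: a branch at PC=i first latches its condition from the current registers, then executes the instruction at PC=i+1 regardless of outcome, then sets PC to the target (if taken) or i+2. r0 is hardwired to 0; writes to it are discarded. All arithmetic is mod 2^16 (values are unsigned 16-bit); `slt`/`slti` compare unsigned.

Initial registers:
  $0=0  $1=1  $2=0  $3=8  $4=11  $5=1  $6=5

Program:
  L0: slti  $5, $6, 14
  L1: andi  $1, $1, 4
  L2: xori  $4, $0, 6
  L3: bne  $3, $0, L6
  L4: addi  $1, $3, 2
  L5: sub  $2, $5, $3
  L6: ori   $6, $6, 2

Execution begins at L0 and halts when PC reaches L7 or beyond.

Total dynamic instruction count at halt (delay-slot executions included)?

6

#0 slti  $5, $6, 14 ; 0/1/0/8/11/1/5
#1 andi  $1, $1, 4 ; 0/0/0/8/11/1/5
#2 xori  $4, $0, 6 ; 0/0/0/8/6/1/5
#3 bne  $3, $0, L6 ; 0/0/0/8/6/1/5 ; →target
#4 addi  $1, $3, 2 ; 0/10/0/8/6/1/5
#6 ori   $6, $6, 2 ; 0/10/0/8/6/1/7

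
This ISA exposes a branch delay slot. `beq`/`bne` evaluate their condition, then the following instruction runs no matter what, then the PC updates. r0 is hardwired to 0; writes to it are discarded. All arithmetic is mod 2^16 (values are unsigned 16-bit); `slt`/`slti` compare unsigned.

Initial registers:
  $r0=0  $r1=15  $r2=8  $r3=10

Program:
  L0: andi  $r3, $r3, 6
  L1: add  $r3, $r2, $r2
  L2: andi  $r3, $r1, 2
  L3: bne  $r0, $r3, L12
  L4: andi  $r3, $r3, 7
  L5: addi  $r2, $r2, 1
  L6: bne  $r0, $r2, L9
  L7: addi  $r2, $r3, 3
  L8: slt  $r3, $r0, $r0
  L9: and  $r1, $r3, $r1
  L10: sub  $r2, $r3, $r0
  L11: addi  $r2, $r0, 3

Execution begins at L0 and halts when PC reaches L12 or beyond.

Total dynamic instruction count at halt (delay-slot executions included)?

5

[0] andi  $r3, $r3, 6  →  {$r0:0, $r1:15, $r2:8, $r3:2}
[1] add  $r3, $r2, $r2  →  {$r0:0, $r1:15, $r2:8, $r3:16}
[2] andi  $r3, $r1, 2  →  {$r0:0, $r1:15, $r2:8, $r3:2}
[3] bne  $r0, $r3, L12  →  {$r0:0, $r1:15, $r2:8, $r3:2}  ⟨branch taken⟩
[4] andi  $r3, $r3, 7  →  {$r0:0, $r1:15, $r2:8, $r3:2}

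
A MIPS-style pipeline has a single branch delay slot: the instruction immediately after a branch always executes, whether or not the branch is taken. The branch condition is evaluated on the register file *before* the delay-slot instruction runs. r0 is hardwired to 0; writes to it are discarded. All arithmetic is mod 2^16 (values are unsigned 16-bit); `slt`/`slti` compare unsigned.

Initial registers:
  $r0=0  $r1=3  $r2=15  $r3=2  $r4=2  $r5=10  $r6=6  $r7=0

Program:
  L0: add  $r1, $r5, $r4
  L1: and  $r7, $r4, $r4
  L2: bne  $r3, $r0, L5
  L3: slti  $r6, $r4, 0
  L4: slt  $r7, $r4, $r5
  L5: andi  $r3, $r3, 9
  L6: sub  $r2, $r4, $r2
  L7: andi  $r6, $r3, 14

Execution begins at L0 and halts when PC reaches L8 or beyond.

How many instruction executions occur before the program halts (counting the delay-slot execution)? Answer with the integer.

7

  step pc=0: add  $r1, $r5, $r4  regs=(0,12,15,2,2,10,6,0)
  step pc=1: and  $r7, $r4, $r4  regs=(0,12,15,2,2,10,6,2)
  step pc=2: bne  $r3, $r0, L5  cond=T  regs=(0,12,15,2,2,10,6,2)
  step pc=3: slti  $r6, $r4, 0  regs=(0,12,15,2,2,10,0,2)
  step pc=5: andi  $r3, $r3, 9  regs=(0,12,15,0,2,10,0,2)
  step pc=6: sub  $r2, $r4, $r2  regs=(0,12,65523,0,2,10,0,2)
  step pc=7: andi  $r6, $r3, 14  regs=(0,12,65523,0,2,10,0,2)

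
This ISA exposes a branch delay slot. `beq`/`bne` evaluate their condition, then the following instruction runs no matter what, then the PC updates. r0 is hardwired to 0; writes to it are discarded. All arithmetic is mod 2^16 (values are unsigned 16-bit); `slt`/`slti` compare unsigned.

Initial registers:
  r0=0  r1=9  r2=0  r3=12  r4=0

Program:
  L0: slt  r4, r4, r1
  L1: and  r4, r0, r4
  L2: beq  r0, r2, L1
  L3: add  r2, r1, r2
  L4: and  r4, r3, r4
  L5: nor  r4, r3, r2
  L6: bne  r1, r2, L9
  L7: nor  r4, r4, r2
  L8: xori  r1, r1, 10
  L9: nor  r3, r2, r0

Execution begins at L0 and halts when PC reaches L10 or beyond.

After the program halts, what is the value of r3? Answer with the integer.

65517

  step pc=0: slt  r4, r4, r1  regs=(0,9,0,12,1)
  step pc=1: and  r4, r0, r4  regs=(0,9,0,12,0)
  step pc=2: beq  r0, r2, L1  cond=T  regs=(0,9,0,12,0)
  step pc=3: add  r2, r1, r2  regs=(0,9,9,12,0)
  step pc=1: and  r4, r0, r4  regs=(0,9,9,12,0)
  step pc=2: beq  r0, r2, L1  cond=F  regs=(0,9,9,12,0)
  step pc=3: add  r2, r1, r2  regs=(0,9,18,12,0)
  step pc=4: and  r4, r3, r4  regs=(0,9,18,12,0)
  step pc=5: nor  r4, r3, r2  regs=(0,9,18,12,65505)
  step pc=6: bne  r1, r2, L9  cond=T  regs=(0,9,18,12,65505)
  step pc=7: nor  r4, r4, r2  regs=(0,9,18,12,12)
  step pc=9: nor  r3, r2, r0  regs=(0,9,18,65517,12)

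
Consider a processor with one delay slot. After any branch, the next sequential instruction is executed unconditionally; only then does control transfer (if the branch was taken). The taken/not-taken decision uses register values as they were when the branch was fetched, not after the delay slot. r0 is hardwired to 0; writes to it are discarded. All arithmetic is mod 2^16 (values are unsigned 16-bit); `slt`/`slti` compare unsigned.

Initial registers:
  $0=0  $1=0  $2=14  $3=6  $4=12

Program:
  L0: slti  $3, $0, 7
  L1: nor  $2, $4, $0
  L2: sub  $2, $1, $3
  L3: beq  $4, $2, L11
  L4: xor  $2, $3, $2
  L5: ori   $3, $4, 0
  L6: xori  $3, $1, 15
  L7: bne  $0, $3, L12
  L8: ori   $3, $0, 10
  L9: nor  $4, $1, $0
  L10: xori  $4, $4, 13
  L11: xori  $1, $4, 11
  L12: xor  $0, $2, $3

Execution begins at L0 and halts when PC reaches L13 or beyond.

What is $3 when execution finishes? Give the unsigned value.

10

  step pc=0: slti  $3, $0, 7  regs=(0,0,14,1,12)
  step pc=1: nor  $2, $4, $0  regs=(0,0,65523,1,12)
  step pc=2: sub  $2, $1, $3  regs=(0,0,65535,1,12)
  step pc=3: beq  $4, $2, L11  cond=F  regs=(0,0,65535,1,12)
  step pc=4: xor  $2, $3, $2  regs=(0,0,65534,1,12)
  step pc=5: ori   $3, $4, 0  regs=(0,0,65534,12,12)
  step pc=6: xori  $3, $1, 15  regs=(0,0,65534,15,12)
  step pc=7: bne  $0, $3, L12  cond=T  regs=(0,0,65534,15,12)
  step pc=8: ori   $3, $0, 10  regs=(0,0,65534,10,12)
  step pc=12: xor  $0, $2, $3  regs=(0,0,65534,10,12)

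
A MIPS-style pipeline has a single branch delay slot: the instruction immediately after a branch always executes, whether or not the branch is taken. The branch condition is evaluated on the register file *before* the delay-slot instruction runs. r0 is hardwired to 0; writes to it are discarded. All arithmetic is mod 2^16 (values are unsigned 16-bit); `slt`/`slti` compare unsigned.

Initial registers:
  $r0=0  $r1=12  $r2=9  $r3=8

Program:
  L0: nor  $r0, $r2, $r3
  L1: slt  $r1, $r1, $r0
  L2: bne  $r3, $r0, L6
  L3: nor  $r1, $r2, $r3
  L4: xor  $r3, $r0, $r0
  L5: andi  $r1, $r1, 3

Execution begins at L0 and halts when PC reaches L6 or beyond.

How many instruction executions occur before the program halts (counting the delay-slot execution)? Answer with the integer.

[0] nor  $r0, $r2, $r3  →  {$r0:0, $r1:12, $r2:9, $r3:8}
[1] slt  $r1, $r1, $r0  →  {$r0:0, $r1:0, $r2:9, $r3:8}
[2] bne  $r3, $r0, L6  →  {$r0:0, $r1:0, $r2:9, $r3:8}  ⟨branch taken⟩
[3] nor  $r1, $r2, $r3  →  {$r0:0, $r1:65526, $r2:9, $r3:8}

4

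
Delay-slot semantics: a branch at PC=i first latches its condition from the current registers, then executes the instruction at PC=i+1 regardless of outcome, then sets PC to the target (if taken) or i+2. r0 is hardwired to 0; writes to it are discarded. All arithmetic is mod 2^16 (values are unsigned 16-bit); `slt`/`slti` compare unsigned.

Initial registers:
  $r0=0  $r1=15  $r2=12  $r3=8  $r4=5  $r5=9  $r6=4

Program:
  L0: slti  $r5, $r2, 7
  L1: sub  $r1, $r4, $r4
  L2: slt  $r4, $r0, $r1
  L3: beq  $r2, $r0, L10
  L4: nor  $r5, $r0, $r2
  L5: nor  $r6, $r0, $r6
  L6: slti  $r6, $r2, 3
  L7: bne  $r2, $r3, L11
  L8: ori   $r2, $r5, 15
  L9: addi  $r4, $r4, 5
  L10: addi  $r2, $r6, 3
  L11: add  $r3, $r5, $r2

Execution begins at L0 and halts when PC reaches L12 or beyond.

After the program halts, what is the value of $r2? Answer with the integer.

65535

[0] slti  $r5, $r2, 7  →  {$r0:0, $r1:15, $r2:12, $r3:8, $r4:5, $r5:0, $r6:4}
[1] sub  $r1, $r4, $r4  →  {$r0:0, $r1:0, $r2:12, $r3:8, $r4:5, $r5:0, $r6:4}
[2] slt  $r4, $r0, $r1  →  {$r0:0, $r1:0, $r2:12, $r3:8, $r4:0, $r5:0, $r6:4}
[3] beq  $r2, $r0, L10  →  {$r0:0, $r1:0, $r2:12, $r3:8, $r4:0, $r5:0, $r6:4}  ⟨branch fallthrough⟩
[4] nor  $r5, $r0, $r2  →  {$r0:0, $r1:0, $r2:12, $r3:8, $r4:0, $r5:65523, $r6:4}
[5] nor  $r6, $r0, $r6  →  {$r0:0, $r1:0, $r2:12, $r3:8, $r4:0, $r5:65523, $r6:65531}
[6] slti  $r6, $r2, 3  →  {$r0:0, $r1:0, $r2:12, $r3:8, $r4:0, $r5:65523, $r6:0}
[7] bne  $r2, $r3, L11  →  {$r0:0, $r1:0, $r2:12, $r3:8, $r4:0, $r5:65523, $r6:0}  ⟨branch taken⟩
[8] ori   $r2, $r5, 15  →  {$r0:0, $r1:0, $r2:65535, $r3:8, $r4:0, $r5:65523, $r6:0}
[11] add  $r3, $r5, $r2  →  {$r0:0, $r1:0, $r2:65535, $r3:65522, $r4:0, $r5:65523, $r6:0}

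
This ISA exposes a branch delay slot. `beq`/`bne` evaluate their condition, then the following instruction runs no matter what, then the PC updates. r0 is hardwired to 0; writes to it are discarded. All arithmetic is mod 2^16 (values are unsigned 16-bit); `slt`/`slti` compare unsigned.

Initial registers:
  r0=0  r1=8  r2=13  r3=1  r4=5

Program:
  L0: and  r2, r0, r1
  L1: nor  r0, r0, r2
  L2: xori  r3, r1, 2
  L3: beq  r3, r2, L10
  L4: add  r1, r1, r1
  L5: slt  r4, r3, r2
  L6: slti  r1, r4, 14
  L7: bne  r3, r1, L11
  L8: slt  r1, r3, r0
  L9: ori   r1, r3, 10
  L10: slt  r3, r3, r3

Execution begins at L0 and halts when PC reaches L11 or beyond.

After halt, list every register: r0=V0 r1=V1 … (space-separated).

r0=0 r1=0 r2=0 r3=10 r4=0

#0 and  r2, r0, r1 ; 0/8/0/1/5
#1 nor  r0, r0, r2 ; 0/8/0/1/5
#2 xori  r3, r1, 2 ; 0/8/0/10/5
#3 beq  r3, r2, L10 ; 0/8/0/10/5 ; →fallthru
#4 add  r1, r1, r1 ; 0/16/0/10/5
#5 slt  r4, r3, r2 ; 0/16/0/10/0
#6 slti  r1, r4, 14 ; 0/1/0/10/0
#7 bne  r3, r1, L11 ; 0/1/0/10/0 ; →target
#8 slt  r1, r3, r0 ; 0/0/0/10/0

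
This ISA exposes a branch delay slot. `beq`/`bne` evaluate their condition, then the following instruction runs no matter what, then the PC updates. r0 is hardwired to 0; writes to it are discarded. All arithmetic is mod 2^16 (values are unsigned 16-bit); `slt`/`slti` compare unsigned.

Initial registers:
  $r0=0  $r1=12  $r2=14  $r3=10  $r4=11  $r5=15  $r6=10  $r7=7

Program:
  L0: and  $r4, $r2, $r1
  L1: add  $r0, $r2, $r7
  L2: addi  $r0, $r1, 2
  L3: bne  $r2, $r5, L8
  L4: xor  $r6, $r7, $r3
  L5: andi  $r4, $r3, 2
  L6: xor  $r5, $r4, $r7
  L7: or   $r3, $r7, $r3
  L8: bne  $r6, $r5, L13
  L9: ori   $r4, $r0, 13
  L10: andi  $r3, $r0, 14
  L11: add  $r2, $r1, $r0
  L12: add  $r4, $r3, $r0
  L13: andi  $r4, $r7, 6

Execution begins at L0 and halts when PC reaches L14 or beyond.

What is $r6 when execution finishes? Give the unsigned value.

13

[0] and  $r4, $r2, $r1  →  {$r0:0, $r1:12, $r2:14, $r3:10, $r4:12, $r5:15, $r6:10, $r7:7}
[1] add  $r0, $r2, $r7  →  {$r0:0, $r1:12, $r2:14, $r3:10, $r4:12, $r5:15, $r6:10, $r7:7}
[2] addi  $r0, $r1, 2  →  {$r0:0, $r1:12, $r2:14, $r3:10, $r4:12, $r5:15, $r6:10, $r7:7}
[3] bne  $r2, $r5, L8  →  {$r0:0, $r1:12, $r2:14, $r3:10, $r4:12, $r5:15, $r6:10, $r7:7}  ⟨branch taken⟩
[4] xor  $r6, $r7, $r3  →  {$r0:0, $r1:12, $r2:14, $r3:10, $r4:12, $r5:15, $r6:13, $r7:7}
[8] bne  $r6, $r5, L13  →  {$r0:0, $r1:12, $r2:14, $r3:10, $r4:12, $r5:15, $r6:13, $r7:7}  ⟨branch taken⟩
[9] ori   $r4, $r0, 13  →  {$r0:0, $r1:12, $r2:14, $r3:10, $r4:13, $r5:15, $r6:13, $r7:7}
[13] andi  $r4, $r7, 6  →  {$r0:0, $r1:12, $r2:14, $r3:10, $r4:6, $r5:15, $r6:13, $r7:7}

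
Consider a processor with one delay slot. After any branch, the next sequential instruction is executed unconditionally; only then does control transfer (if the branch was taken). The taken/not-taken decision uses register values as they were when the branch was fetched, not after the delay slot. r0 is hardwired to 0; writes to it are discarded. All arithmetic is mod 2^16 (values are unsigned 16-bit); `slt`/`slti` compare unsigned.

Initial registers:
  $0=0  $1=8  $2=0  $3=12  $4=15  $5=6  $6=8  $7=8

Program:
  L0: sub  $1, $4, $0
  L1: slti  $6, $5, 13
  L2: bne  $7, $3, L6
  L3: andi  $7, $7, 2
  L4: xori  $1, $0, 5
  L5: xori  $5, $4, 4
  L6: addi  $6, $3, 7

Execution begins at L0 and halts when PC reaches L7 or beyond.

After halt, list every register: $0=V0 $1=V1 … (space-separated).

[0] sub  $1, $4, $0  →  {$0:0, $1:15, $2:0, $3:12, $4:15, $5:6, $6:8, $7:8}
[1] slti  $6, $5, 13  →  {$0:0, $1:15, $2:0, $3:12, $4:15, $5:6, $6:1, $7:8}
[2] bne  $7, $3, L6  →  {$0:0, $1:15, $2:0, $3:12, $4:15, $5:6, $6:1, $7:8}  ⟨branch taken⟩
[3] andi  $7, $7, 2  →  {$0:0, $1:15, $2:0, $3:12, $4:15, $5:6, $6:1, $7:0}
[6] addi  $6, $3, 7  →  {$0:0, $1:15, $2:0, $3:12, $4:15, $5:6, $6:19, $7:0}

$0=0 $1=15 $2=0 $3=12 $4=15 $5=6 $6=19 $7=0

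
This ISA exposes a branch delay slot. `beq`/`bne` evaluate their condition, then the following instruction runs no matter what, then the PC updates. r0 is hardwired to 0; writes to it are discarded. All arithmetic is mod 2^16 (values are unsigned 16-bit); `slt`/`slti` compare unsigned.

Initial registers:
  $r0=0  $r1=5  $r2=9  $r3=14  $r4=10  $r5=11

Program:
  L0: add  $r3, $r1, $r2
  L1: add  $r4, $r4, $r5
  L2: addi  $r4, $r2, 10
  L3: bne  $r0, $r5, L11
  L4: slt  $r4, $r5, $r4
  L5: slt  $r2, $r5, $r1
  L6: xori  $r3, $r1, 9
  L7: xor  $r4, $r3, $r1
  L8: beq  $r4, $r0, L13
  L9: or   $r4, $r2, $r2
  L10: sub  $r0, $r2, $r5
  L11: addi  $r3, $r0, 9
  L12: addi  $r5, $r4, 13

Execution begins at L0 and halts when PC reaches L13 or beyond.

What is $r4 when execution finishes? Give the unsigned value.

1

  step pc=0: add  $r3, $r1, $r2  regs=(0,5,9,14,10,11)
  step pc=1: add  $r4, $r4, $r5  regs=(0,5,9,14,21,11)
  step pc=2: addi  $r4, $r2, 10  regs=(0,5,9,14,19,11)
  step pc=3: bne  $r0, $r5, L11  cond=T  regs=(0,5,9,14,19,11)
  step pc=4: slt  $r4, $r5, $r4  regs=(0,5,9,14,1,11)
  step pc=11: addi  $r3, $r0, 9  regs=(0,5,9,9,1,11)
  step pc=12: addi  $r5, $r4, 13  regs=(0,5,9,9,1,14)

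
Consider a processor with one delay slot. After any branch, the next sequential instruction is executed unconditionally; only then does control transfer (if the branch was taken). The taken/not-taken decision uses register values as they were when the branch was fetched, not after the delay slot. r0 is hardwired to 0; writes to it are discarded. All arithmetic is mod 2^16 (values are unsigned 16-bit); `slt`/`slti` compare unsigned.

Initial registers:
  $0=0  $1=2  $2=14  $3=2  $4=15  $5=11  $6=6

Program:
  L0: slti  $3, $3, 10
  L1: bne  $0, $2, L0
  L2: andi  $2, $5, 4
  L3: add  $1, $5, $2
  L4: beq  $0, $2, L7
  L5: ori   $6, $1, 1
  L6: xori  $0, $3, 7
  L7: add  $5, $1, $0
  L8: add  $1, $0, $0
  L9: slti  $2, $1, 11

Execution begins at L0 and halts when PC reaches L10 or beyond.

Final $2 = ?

[0] slti  $3, $3, 10  →  {$0:0, $1:2, $2:14, $3:1, $4:15, $5:11, $6:6}
[1] bne  $0, $2, L0  →  {$0:0, $1:2, $2:14, $3:1, $4:15, $5:11, $6:6}  ⟨branch taken⟩
[2] andi  $2, $5, 4  →  {$0:0, $1:2, $2:0, $3:1, $4:15, $5:11, $6:6}
[0] slti  $3, $3, 10  →  {$0:0, $1:2, $2:0, $3:1, $4:15, $5:11, $6:6}
[1] bne  $0, $2, L0  →  {$0:0, $1:2, $2:0, $3:1, $4:15, $5:11, $6:6}  ⟨branch fallthrough⟩
[2] andi  $2, $5, 4  →  {$0:0, $1:2, $2:0, $3:1, $4:15, $5:11, $6:6}
[3] add  $1, $5, $2  →  {$0:0, $1:11, $2:0, $3:1, $4:15, $5:11, $6:6}
[4] beq  $0, $2, L7  →  {$0:0, $1:11, $2:0, $3:1, $4:15, $5:11, $6:6}  ⟨branch taken⟩
[5] ori   $6, $1, 1  →  {$0:0, $1:11, $2:0, $3:1, $4:15, $5:11, $6:11}
[7] add  $5, $1, $0  →  {$0:0, $1:11, $2:0, $3:1, $4:15, $5:11, $6:11}
[8] add  $1, $0, $0  →  {$0:0, $1:0, $2:0, $3:1, $4:15, $5:11, $6:11}
[9] slti  $2, $1, 11  →  {$0:0, $1:0, $2:1, $3:1, $4:15, $5:11, $6:11}

1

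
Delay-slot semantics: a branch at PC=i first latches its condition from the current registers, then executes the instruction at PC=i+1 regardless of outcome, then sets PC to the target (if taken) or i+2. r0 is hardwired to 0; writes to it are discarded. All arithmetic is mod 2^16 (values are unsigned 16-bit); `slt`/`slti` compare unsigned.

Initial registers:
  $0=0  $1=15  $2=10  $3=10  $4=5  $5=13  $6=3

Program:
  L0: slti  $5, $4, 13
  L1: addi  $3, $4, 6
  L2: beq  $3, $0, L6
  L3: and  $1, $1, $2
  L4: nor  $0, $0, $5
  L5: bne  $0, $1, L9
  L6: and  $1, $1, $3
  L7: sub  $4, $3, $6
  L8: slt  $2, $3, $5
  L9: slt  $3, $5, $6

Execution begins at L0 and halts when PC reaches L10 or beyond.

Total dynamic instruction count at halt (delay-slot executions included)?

8

#0 slti  $5, $4, 13 ; 0/15/10/10/5/1/3
#1 addi  $3, $4, 6 ; 0/15/10/11/5/1/3
#2 beq  $3, $0, L6 ; 0/15/10/11/5/1/3 ; →fallthru
#3 and  $1, $1, $2 ; 0/10/10/11/5/1/3
#4 nor  $0, $0, $5 ; 0/10/10/11/5/1/3
#5 bne  $0, $1, L9 ; 0/10/10/11/5/1/3 ; →target
#6 and  $1, $1, $3 ; 0/10/10/11/5/1/3
#9 slt  $3, $5, $6 ; 0/10/10/1/5/1/3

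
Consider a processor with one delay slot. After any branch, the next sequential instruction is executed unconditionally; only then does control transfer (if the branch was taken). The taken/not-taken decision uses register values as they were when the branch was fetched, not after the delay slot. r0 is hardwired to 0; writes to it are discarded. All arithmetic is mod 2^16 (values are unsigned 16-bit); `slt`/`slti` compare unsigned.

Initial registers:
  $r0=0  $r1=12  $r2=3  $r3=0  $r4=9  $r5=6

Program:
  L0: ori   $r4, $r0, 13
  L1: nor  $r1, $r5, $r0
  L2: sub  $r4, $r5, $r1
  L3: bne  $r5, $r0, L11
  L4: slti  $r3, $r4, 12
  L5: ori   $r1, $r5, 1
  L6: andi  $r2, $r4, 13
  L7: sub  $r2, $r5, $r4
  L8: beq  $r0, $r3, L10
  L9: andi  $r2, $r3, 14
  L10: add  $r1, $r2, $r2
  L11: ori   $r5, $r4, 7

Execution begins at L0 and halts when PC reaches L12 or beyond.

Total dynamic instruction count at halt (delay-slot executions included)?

6

#0 ori   $r4, $r0, 13 ; 0/12/3/0/13/6
#1 nor  $r1, $r5, $r0 ; 0/65529/3/0/13/6
#2 sub  $r4, $r5, $r1 ; 0/65529/3/0/13/6
#3 bne  $r5, $r0, L11 ; 0/65529/3/0/13/6 ; →target
#4 slti  $r3, $r4, 12 ; 0/65529/3/0/13/6
#11 ori   $r5, $r4, 7 ; 0/65529/3/0/13/15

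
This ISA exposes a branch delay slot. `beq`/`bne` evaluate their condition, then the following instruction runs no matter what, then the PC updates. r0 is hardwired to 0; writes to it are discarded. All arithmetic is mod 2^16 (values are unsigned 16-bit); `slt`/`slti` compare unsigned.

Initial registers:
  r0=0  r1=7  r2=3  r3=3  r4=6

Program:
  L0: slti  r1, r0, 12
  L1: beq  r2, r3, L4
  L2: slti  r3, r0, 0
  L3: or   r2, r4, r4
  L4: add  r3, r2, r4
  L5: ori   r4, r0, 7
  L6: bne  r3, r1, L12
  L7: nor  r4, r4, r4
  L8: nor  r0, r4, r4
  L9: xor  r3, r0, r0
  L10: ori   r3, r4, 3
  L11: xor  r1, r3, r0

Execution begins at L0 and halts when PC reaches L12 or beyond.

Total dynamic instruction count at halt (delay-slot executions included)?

7

[0] slti  r1, r0, 12  →  {r0:0, r1:1, r2:3, r3:3, r4:6}
[1] beq  r2, r3, L4  →  {r0:0, r1:1, r2:3, r3:3, r4:6}  ⟨branch taken⟩
[2] slti  r3, r0, 0  →  {r0:0, r1:1, r2:3, r3:0, r4:6}
[4] add  r3, r2, r4  →  {r0:0, r1:1, r2:3, r3:9, r4:6}
[5] ori   r4, r0, 7  →  {r0:0, r1:1, r2:3, r3:9, r4:7}
[6] bne  r3, r1, L12  →  {r0:0, r1:1, r2:3, r3:9, r4:7}  ⟨branch taken⟩
[7] nor  r4, r4, r4  →  {r0:0, r1:1, r2:3, r3:9, r4:65528}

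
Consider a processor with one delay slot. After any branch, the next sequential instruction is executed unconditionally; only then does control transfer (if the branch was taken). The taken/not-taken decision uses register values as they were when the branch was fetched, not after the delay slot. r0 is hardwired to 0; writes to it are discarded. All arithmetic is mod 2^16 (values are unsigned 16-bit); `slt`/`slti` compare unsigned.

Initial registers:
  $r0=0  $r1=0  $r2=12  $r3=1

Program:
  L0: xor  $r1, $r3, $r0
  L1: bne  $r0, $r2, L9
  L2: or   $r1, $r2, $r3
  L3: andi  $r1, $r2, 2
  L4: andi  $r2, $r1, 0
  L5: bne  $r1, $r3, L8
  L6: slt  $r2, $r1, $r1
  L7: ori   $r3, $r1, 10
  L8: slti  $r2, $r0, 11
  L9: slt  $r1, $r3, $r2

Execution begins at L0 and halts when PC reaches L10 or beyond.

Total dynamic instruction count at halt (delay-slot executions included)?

#0 xor  $r1, $r3, $r0 ; 0/1/12/1
#1 bne  $r0, $r2, L9 ; 0/1/12/1 ; →target
#2 or   $r1, $r2, $r3 ; 0/13/12/1
#9 slt  $r1, $r3, $r2 ; 0/1/12/1

4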